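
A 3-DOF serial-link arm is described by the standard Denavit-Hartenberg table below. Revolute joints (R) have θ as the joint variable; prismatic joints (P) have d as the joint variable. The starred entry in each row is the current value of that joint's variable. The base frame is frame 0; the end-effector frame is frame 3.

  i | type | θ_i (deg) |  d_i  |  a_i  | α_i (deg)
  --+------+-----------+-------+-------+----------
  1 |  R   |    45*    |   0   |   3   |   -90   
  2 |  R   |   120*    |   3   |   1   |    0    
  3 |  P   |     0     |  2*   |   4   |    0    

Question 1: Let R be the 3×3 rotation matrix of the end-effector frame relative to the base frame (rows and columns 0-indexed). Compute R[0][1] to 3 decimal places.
End-effector y-axis (col 1 of R) = (-0.6124,-0.6124,0.5000)
R[0][1] = -0.6124

-0.612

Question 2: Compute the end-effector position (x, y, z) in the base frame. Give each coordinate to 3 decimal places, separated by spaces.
after link 1: o_1 = (2.1213, 2.1213, 0.0000)
after link 2: o_2 = (-0.3536, 3.8891, -0.8660)
after link 3: o_3 = (-3.1820, 3.8891, -4.3301)

-3.182 3.889 -4.330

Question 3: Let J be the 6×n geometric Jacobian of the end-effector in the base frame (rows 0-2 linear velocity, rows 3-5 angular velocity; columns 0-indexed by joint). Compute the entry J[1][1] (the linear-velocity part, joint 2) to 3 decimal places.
-3.062

axis z_1 = (-0.7071,0.7071,0.0000); lever o_n−o_1 = (-5.3033,1.7678,-4.3301)
cross product → J_v[:, 1] = (-3.0619,-3.0619,2.5000)
J_ω[:, 1] = z_1
entry J[1][1] = -3.0619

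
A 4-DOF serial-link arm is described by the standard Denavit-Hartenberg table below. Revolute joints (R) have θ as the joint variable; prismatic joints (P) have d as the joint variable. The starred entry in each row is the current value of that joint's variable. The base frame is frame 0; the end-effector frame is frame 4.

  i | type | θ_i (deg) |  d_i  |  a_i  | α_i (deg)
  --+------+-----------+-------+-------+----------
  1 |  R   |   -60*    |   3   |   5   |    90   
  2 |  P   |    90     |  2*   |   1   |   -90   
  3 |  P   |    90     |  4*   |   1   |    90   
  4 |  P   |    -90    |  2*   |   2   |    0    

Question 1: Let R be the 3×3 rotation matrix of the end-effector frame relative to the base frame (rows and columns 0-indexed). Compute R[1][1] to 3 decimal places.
End-effector y-axis (col 1 of R) = (0.8660,0.5000,-0.0000)
R[1][1] = 0.5000

0.500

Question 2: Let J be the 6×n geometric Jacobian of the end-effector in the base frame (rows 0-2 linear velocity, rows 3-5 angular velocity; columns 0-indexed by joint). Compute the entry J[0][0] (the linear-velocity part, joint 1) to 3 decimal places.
axis z_0 = ẑ; lever o_n−o_0 = (0.6340,-3.0981,6.0000)
cross product → J_v[:, 0] = (3.0981,0.6340,-0.0000)
J_ω[:, 0] = z_0
entry J[0][0] = 3.0981

3.098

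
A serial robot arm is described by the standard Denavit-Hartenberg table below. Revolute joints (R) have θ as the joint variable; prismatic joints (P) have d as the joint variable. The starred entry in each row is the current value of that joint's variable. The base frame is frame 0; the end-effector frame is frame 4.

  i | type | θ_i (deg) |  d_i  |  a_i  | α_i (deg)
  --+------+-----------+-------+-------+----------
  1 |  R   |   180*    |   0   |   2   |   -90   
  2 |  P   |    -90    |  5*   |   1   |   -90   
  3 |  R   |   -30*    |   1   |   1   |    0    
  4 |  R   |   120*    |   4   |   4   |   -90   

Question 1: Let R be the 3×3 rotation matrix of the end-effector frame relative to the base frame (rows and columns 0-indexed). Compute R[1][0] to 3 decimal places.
End-effector x-axis (col 0 of R) = (0.0000,1.0000,0.0000)
R[1][0] = 1.0000

1.000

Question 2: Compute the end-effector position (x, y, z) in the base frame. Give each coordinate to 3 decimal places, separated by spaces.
after link 1: o_1 = (-2.0000, 0.0000, 0.0000)
after link 2: o_2 = (-2.0000, -5.0000, 1.0000)
after link 3: o_3 = (-3.0000, -5.5000, 1.8660)
after link 4: o_4 = (-7.0000, -1.5000, 1.8660)

-7.000 -1.500 1.866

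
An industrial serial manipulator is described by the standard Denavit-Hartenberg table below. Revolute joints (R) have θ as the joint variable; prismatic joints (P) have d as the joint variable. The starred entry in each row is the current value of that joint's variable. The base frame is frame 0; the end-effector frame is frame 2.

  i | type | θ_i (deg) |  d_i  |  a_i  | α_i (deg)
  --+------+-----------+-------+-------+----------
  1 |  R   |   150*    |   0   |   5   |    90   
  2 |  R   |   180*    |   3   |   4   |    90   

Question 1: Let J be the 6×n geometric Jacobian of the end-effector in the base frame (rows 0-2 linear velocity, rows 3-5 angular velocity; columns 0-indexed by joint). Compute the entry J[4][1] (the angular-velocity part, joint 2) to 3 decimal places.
axis z_1 = (0.5000,0.8660,0.0000); lever o_n−o_1 = (4.9641,0.5981,0.0000)
cross product → J_v[:, 1] = (0.0000,-0.0000,-4.0000)
J_ω[:, 1] = z_1
entry J[4][1] = 0.8660

0.866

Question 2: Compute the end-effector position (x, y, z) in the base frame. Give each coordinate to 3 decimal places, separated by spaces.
0.634 3.098 0.000

after link 1: o_1 = (-4.3301, 2.5000, 0.0000)
after link 2: o_2 = (0.6340, 3.0981, 0.0000)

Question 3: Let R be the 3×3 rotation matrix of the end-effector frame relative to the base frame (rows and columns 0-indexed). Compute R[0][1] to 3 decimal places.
End-effector y-axis (col 1 of R) = (0.5000,0.8660,0.0000)
R[0][1] = 0.5000

0.500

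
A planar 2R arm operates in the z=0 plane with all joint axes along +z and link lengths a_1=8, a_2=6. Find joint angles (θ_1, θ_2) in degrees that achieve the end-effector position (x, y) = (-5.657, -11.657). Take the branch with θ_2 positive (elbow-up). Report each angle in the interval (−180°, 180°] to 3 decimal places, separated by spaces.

-134.999 44.996

cos θ_2 = (167.8873−8²−6²)/(2·8·6) = 0.7072; θ_2 = 44.9957° (elbow-up)
β = atan2(-11.6570,-5.6570) = -115.8867°; ψ = atan2(4.2423,12.2430) = 19.1118°
θ_1 = β − ψ = -134.9985°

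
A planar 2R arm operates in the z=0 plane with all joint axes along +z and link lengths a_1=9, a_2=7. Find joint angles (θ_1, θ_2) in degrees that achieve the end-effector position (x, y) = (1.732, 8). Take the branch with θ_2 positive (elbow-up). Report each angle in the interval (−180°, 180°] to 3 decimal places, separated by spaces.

cos θ_2 = (66.9998−9²−7²)/(2·9·7) = -0.5000; θ_2 = 120.0001° (elbow-up)
β = atan2(8.0000,1.7320) = 77.7840°; ψ = atan2(6.0622,5.5000) = 47.7837°
θ_1 = β − ψ = 30.0003°

30.000 120.000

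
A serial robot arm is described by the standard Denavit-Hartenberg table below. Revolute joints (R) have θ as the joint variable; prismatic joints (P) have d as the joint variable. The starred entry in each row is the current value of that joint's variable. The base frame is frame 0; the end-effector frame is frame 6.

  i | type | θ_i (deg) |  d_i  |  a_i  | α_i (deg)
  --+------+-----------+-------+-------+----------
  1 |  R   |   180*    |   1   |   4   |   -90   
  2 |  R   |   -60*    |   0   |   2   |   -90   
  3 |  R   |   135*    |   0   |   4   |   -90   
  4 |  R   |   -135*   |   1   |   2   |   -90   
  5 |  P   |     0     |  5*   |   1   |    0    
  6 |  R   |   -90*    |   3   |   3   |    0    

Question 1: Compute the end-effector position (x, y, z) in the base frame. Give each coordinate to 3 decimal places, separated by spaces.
after link 1: o_1 = (-4.0000, 0.0000, 1.0000)
after link 2: o_2 = (-5.0000, 0.0000, 2.7321)
after link 3: o_3 = (-3.5858, 2.8284, 0.2826)
after link 4: o_4 = (-4.9570, 1.1213, -0.1709)
after link 5: o_5 = (-7.6312, 3.1213, -4.0243)
after link 6: o_6 = (-7.6577, 2.5000, -8.2211)

-7.658 2.500 -8.221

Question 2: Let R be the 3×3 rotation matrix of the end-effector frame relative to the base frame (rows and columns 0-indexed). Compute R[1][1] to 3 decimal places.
-0.500

End-effector y-axis (col 1 of R) = (-0.8624,-0.5000,0.0795)
R[1][1] = -0.5000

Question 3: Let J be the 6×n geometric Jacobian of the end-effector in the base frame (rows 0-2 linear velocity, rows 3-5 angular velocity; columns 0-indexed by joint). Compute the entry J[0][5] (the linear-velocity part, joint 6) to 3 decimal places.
axis z_5 = (-0.3624,0.5000,-0.7866); lever o_n−o_5 = (-0.0265,-0.6213,-4.1968)
cross product → J_v[:, 5] = (-2.5871,-1.5000,0.2384)
J_ω[:, 5] = z_5
entry J[0][5] = -2.5871

-2.587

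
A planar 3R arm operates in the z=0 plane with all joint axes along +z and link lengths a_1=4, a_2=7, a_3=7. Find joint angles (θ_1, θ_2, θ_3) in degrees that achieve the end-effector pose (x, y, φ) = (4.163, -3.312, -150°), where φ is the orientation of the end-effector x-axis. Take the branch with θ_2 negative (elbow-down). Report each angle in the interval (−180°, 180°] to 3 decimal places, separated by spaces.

30.007 -45.012 -134.994

wrist centre = target − a_3·(cos φ, sin φ) = (10.2252, 0.1880)
cos θ_2 = (104.5896−4²−7²)/(2·4·7) = 0.7070; θ_2 = -45.0121° (elbow-down)
β = atan2(0.1880,10.2252) = 1.0533°; ψ = atan2(-4.9508,8.9487) = -28.9532°
θ_1 = β − ψ = 30.0065°
θ_3 = φ − θ_1 − θ_2 = -134.9944° (wrapped to (-180°,180°])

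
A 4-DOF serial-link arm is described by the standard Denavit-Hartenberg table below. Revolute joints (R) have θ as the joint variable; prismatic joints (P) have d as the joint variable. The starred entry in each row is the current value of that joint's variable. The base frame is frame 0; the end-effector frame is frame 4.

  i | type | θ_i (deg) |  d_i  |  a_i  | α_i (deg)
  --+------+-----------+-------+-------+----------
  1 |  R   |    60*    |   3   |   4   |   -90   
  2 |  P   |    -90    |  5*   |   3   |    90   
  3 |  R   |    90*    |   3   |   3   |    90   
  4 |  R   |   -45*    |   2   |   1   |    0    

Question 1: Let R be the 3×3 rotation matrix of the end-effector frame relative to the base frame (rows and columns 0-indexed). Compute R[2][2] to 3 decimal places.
End-effector z-axis (col 2 of R) = (0.0000,-0.0000,1.0000)
R[2][2] = 1.0000

1.000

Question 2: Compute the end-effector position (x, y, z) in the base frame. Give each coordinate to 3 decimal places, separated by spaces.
-6.687 5.832 8.000

after link 1: o_1 = (2.0000, 3.4641, 3.0000)
after link 2: o_2 = (-2.3301, 5.9641, 6.0000)
after link 3: o_3 = (-6.4282, 4.8660, 6.0000)
after link 4: o_4 = (-6.6870, 5.8320, 8.0000)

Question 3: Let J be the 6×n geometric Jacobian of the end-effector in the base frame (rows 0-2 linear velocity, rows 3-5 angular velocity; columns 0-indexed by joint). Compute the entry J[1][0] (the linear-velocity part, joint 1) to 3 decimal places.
-6.687

axis z_0 = ẑ; lever o_n−o_0 = (-6.6870,5.8320,8.0000)
cross product → J_v[:, 0] = (-5.8320,-6.6870,0.0000)
J_ω[:, 0] = z_0
entry J[1][0] = -6.6870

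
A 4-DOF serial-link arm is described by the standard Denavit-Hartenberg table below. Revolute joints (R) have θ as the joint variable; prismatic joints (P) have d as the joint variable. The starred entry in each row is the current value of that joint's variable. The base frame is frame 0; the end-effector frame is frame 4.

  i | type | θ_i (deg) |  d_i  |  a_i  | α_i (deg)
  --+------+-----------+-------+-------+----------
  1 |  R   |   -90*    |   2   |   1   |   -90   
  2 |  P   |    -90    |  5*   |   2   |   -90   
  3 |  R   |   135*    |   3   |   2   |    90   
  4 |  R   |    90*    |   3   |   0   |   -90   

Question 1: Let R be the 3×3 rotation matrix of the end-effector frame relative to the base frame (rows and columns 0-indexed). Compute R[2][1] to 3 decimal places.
End-effector y-axis (col 1 of R) = (0.7071,0.0000,-0.7071)
R[2][1] = -0.7071

-0.707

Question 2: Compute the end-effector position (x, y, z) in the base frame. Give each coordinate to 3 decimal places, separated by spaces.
after link 1: o_1 = (0.0000, -1.0000, 2.0000)
after link 2: o_2 = (5.0000, -1.0000, 4.0000)
after link 3: o_3 = (3.5858, -4.0000, 2.5858)
after link 4: o_4 = (1.4645, -4.0000, 4.7071)

1.464 -4.000 4.707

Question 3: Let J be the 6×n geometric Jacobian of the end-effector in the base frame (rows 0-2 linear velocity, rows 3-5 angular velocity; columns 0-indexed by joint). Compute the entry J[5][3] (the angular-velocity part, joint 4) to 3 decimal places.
0.707

axis z_3 = (-0.7071,-0.0000,0.7071); lever o_n−o_3 = (-2.1213,-0.0000,2.1213)
cross product → J_v[:, 3] = (0.0000,0.0000,0.0000)
J_ω[:, 3] = z_3
entry J[5][3] = 0.7071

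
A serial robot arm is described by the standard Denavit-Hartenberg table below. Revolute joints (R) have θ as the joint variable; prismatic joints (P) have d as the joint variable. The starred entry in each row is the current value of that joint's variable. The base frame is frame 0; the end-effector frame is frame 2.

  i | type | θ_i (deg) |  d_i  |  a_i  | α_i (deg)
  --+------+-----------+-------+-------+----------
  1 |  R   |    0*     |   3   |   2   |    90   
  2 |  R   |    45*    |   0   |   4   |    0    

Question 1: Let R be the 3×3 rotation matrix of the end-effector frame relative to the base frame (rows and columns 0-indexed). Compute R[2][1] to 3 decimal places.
End-effector y-axis (col 1 of R) = (-0.7071,0.0000,0.7071)
R[2][1] = 0.7071

0.707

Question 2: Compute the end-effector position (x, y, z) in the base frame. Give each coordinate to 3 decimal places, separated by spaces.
after link 1: o_1 = (2.0000, 0.0000, 3.0000)
after link 2: o_2 = (4.8284, 0.0000, 5.8284)

4.828 0.000 5.828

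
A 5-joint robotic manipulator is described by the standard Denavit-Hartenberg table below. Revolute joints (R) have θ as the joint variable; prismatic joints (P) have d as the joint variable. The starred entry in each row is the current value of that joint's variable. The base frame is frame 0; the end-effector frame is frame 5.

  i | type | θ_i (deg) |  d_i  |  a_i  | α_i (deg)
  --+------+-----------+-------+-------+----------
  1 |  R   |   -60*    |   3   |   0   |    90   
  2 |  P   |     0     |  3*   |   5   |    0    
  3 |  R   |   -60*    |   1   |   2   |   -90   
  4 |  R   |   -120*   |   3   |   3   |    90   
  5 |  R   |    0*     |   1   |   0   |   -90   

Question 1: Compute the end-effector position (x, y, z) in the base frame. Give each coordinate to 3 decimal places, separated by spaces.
-1.574 -9.471 4.817

after link 1: o_1 = (0.0000, 0.0000, 3.0000)
after link 2: o_2 = (-0.0981, -5.8301, 3.0000)
after link 3: o_3 = (-0.4641, -7.1962, 1.2679)
after link 4: o_4 = (-1.7901, -10.0957, 4.0670)
after link 5: o_5 = (-1.5736, -9.4707, 4.8170)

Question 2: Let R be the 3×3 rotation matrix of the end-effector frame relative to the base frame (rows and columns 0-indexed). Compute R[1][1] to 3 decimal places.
-0.625

End-effector y-axis (col 1 of R) = (-0.2165,-0.6250,-0.7500)
R[1][1] = -0.6250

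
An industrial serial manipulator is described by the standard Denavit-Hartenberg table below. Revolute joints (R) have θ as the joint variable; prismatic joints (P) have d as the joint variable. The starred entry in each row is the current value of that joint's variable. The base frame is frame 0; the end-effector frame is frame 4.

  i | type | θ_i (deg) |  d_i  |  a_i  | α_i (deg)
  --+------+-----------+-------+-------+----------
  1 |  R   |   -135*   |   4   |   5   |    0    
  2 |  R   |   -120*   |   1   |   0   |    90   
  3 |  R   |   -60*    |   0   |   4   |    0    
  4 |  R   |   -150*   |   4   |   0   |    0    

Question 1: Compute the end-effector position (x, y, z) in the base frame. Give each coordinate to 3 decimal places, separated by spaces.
after link 1: o_1 = (-3.5355, -3.5355, 4.0000)
after link 2: o_2 = (-3.5355, -3.5355, 5.0000)
after link 3: o_3 = (-4.0532, -1.6037, 1.5359)
after link 4: o_4 = (-0.1895, -0.5684, 1.5359)

-0.189 -0.568 1.536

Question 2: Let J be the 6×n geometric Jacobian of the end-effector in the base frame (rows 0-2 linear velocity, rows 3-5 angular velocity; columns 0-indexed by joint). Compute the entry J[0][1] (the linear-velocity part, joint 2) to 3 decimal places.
axis z_1 = (0.0000,0.0000,1.0000); lever o_n−o_1 = (3.3461,2.9671,-2.4641)
cross product → J_v[:, 1] = (-2.9671,3.3461,0.0000)
J_ω[:, 1] = z_1
entry J[0][1] = -2.9671

-2.967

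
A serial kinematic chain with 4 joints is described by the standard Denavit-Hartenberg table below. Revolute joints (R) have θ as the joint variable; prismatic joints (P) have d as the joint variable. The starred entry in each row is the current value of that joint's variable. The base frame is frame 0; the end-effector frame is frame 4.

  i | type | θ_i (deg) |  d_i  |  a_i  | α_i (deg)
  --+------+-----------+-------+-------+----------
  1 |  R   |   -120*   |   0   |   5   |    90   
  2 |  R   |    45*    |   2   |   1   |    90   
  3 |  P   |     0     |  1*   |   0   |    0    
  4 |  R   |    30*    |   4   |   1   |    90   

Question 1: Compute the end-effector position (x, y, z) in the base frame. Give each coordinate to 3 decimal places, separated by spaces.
-7.093 -7.285 -2.216

after link 1: o_1 = (-2.5000, -4.3301, 0.0000)
after link 2: o_2 = (-4.5856, -3.9425, 0.7071)
after link 3: o_3 = (-4.9392, -4.5549, 0.0000)
after link 4: o_4 = (-7.0926, -7.2847, -2.2161)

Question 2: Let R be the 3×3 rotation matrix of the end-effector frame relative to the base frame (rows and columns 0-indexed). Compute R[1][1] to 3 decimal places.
End-effector y-axis (col 1 of R) = (-0.3536,-0.6124,-0.7071)
R[1][1] = -0.6124

-0.612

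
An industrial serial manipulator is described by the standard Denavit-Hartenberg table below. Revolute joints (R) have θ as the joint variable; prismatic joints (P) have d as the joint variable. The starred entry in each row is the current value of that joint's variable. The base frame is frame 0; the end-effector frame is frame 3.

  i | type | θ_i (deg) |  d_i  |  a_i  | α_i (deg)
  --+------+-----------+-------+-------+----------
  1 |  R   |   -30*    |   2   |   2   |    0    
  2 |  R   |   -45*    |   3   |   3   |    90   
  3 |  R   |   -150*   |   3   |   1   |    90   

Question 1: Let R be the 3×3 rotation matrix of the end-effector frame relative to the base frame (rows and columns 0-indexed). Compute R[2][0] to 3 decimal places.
End-effector x-axis (col 0 of R) = (-0.2241,0.8365,-0.5000)
R[2][0] = -0.5000

-0.500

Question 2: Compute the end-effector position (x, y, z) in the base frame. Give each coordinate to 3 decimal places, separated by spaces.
-0.613 -3.838 4.500

after link 1: o_1 = (1.7321, -1.0000, 2.0000)
after link 2: o_2 = (2.5085, -3.8978, 5.0000)
after link 3: o_3 = (-0.6134, -3.8377, 4.5000)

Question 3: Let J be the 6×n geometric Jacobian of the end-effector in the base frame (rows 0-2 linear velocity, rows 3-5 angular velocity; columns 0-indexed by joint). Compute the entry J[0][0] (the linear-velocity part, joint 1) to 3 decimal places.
3.838

axis z_0 = ẑ; lever o_n−o_0 = (-0.6134,-3.8377,4.5000)
cross product → J_v[:, 0] = (3.8377,-0.6134,0.0000)
J_ω[:, 0] = z_0
entry J[0][0] = 3.8377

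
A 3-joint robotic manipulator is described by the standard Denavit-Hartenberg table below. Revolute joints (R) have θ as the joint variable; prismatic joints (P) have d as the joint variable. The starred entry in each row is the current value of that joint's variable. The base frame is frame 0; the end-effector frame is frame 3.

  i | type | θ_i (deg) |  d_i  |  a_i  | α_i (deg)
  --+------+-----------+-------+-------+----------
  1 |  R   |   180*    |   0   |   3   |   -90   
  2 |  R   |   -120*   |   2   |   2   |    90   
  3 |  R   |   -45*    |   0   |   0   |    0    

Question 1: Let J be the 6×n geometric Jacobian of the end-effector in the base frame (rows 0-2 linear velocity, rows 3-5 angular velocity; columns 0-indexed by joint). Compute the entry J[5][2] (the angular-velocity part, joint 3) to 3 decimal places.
axis z_2 = (0.8660,-0.0000,-0.5000); lever o_n−o_2 = (0.0000,0.0000,0.0000)
cross product → J_v[:, 2] = (0.0000,-0.0000,0.0000)
J_ω[:, 2] = z_2
entry J[5][2] = -0.5000

-0.500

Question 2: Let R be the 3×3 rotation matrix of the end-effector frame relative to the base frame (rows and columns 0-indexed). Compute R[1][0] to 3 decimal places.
End-effector x-axis (col 0 of R) = (0.3536,0.7071,0.6124)
R[1][0] = 0.7071

0.707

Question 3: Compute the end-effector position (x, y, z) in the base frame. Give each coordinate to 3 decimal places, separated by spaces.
-2.000 -2.000 1.732

after link 1: o_1 = (-3.0000, 0.0000, 0.0000)
after link 2: o_2 = (-2.0000, -2.0000, 1.7321)
after link 3: o_3 = (-2.0000, -2.0000, 1.7321)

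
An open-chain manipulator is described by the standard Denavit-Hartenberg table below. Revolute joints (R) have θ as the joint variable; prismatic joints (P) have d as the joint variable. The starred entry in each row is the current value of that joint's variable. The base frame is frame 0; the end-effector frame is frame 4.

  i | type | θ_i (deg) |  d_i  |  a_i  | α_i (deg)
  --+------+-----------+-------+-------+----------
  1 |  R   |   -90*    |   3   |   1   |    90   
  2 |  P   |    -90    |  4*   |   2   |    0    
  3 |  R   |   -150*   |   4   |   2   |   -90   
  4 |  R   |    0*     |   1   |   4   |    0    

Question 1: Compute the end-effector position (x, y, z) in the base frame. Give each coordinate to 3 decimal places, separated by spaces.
-8.000 2.866 5.696

after link 1: o_1 = (0.0000, -1.0000, 3.0000)
after link 2: o_2 = (-4.0000, -1.0000, 1.0000)
after link 3: o_3 = (-8.0000, -0.0000, 2.7321)
after link 4: o_4 = (-8.0000, 2.8660, 5.6962)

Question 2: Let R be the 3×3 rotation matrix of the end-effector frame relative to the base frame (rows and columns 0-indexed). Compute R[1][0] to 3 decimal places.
End-effector x-axis (col 0 of R) = (0.0000,0.5000,0.8660)
R[1][0] = 0.5000

0.500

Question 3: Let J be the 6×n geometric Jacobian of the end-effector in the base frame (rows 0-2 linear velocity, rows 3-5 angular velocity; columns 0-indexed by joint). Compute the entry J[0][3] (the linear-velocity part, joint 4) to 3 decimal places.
4.000

axis z_3 = (-0.0000,0.8660,-0.5000); lever o_n−o_3 = (0.0000,2.8660,2.9641)
cross product → J_v[:, 3] = (4.0000,0.0000,-0.0000)
J_ω[:, 3] = z_3
entry J[0][3] = 4.0000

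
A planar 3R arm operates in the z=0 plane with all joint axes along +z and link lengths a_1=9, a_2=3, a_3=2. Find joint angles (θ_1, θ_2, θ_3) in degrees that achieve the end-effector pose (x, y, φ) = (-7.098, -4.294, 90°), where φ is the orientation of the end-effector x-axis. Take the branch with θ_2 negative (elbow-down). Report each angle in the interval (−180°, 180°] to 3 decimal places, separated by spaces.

-120.000 -90.004 -59.995

wrist centre = target − a_3·(cos φ, sin φ) = (-7.0980, -6.2940)
cos θ_2 = (89.9960−9²−3²)/(2·9·3) = -0.0001; θ_2 = -90.0042° (elbow-down)
β = atan2(-6.2940,-7.0980) = -138.4357°; ψ = atan2(-3.0000,8.9998) = -18.4354°
θ_1 = β − ψ = -120.0003°
θ_3 = φ − θ_1 − θ_2 = -59.9955° (wrapped to (-180°,180°])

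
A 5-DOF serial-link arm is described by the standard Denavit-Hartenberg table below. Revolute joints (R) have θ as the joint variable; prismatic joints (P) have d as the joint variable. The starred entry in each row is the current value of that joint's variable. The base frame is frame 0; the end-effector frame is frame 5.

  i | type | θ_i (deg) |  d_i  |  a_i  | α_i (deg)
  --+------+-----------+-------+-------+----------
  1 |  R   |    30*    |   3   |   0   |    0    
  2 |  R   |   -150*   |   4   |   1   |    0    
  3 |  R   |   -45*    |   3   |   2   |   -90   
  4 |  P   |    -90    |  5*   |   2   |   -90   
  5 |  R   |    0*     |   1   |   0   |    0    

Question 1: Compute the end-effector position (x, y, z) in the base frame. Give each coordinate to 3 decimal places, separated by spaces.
-2.104 -6.472 12.000

after link 1: o_1 = (0.0000, 0.0000, 3.0000)
after link 2: o_2 = (-0.5000, -0.8660, 7.0000)
after link 3: o_3 = (-2.4319, -1.3837, 10.0000)
after link 4: o_4 = (-1.1378, -6.2133, 12.0000)
after link 5: o_5 = (-2.1037, -6.4721, 12.0000)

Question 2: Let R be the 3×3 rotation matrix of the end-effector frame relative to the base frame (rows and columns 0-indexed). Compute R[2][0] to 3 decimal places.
1.000

End-effector x-axis (col 0 of R) = (-0.0000,0.0000,1.0000)
R[2][0] = 1.0000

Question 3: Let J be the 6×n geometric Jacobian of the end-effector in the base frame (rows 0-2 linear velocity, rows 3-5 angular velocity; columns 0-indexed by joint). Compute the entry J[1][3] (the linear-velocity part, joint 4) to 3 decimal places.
prismatic axis z_3 = (0.2588,-0.9659,0.0000)
J_v[:, 3] = z_3; J_ω[:, 3] = (0,0,0)
entry J[1][3] = -0.9659

-0.966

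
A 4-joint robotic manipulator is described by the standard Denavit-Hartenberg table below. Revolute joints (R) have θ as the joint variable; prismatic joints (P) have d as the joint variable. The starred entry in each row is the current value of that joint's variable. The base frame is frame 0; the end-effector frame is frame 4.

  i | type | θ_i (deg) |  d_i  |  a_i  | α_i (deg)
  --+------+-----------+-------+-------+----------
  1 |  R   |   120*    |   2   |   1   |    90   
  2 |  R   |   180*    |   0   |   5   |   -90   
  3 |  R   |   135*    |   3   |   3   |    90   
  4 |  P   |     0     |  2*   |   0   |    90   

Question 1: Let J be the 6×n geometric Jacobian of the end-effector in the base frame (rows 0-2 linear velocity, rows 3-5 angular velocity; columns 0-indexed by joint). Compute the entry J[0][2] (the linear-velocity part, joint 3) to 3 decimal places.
-1.155

axis z_2 = (0.0000,-0.0000,-1.0000); lever o_n−o_2 = (-3.4154,-1.1554,-3.0000)
cross product → J_v[:, 2] = (-1.1554,3.4154,-0.0000)
J_ω[:, 2] = z_2
entry J[0][2] = -1.1554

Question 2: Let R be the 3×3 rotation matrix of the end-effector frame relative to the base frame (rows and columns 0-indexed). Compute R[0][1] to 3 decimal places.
-0.259

End-effector y-axis (col 1 of R) = (-0.2588,-0.9659,-0.0000)
R[0][1] = -0.2588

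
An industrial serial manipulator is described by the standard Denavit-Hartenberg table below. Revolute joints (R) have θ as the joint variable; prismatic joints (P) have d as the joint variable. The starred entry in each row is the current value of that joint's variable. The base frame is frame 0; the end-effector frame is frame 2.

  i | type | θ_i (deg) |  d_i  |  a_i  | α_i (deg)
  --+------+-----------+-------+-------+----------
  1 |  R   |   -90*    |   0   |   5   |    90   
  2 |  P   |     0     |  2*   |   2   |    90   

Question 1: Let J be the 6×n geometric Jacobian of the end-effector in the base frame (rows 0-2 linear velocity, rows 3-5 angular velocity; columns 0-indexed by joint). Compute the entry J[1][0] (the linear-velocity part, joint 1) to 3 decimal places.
axis z_0 = ẑ; lever o_n−o_0 = (-2.0000,-7.0000,0.0000)
cross product → J_v[:, 0] = (7.0000,-2.0000,0.0000)
J_ω[:, 0] = z_0
entry J[1][0] = -2.0000

-2.000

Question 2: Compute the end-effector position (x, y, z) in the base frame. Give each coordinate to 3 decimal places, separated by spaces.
after link 1: o_1 = (0.0000, -5.0000, 0.0000)
after link 2: o_2 = (-2.0000, -7.0000, 0.0000)

-2.000 -7.000 0.000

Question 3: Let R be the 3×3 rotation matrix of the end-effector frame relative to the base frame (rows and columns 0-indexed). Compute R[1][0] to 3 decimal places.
End-effector x-axis (col 0 of R) = (0.0000,-1.0000,0.0000)
R[1][0] = -1.0000

-1.000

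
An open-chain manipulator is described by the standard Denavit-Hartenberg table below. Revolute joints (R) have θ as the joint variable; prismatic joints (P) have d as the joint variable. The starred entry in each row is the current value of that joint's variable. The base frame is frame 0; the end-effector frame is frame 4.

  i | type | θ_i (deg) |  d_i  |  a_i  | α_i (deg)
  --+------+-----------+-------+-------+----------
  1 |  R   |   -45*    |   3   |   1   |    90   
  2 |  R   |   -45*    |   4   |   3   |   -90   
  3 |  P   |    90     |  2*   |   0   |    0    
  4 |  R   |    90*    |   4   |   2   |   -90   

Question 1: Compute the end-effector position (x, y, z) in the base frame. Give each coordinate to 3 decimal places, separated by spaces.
after link 1: o_1 = (0.7071, -0.7071, 3.0000)
after link 2: o_2 = (-0.6213, -5.0355, 0.8787)
after link 3: o_3 = (0.3787, -6.0355, 2.2929)
after link 4: o_4 = (1.3787, -7.0355, 6.5355)

1.379 -7.036 6.536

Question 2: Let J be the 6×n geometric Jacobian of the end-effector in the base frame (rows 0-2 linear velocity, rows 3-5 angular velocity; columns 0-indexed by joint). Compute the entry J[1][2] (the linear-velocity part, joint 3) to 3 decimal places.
prismatic axis z_2 = (0.5000,-0.5000,0.7071)
J_v[:, 2] = z_2; J_ω[:, 2] = (0,0,0)
entry J[1][2] = -0.5000

-0.500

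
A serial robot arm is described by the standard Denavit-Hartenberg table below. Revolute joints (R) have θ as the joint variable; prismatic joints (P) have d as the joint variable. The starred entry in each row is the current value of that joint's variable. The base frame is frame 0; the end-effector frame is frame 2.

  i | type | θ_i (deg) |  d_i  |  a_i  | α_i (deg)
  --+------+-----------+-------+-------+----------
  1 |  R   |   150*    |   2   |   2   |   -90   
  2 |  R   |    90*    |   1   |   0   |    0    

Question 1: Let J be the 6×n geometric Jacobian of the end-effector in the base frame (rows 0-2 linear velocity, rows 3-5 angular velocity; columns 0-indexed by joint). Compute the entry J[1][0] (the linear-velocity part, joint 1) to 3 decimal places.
axis z_0 = ẑ; lever o_n−o_0 = (-2.2321,0.1340,2.0000)
cross product → J_v[:, 0] = (-0.1340,-2.2321,0.0000)
J_ω[:, 0] = z_0
entry J[1][0] = -2.2321

-2.232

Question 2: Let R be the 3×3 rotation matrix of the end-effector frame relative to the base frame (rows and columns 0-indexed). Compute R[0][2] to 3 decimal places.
-0.500

End-effector z-axis (col 2 of R) = (-0.5000,-0.8660,0.0000)
R[0][2] = -0.5000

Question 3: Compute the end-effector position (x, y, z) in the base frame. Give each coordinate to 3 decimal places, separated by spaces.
after link 1: o_1 = (-1.7321, 1.0000, 2.0000)
after link 2: o_2 = (-2.2321, 0.1340, 2.0000)

-2.232 0.134 2.000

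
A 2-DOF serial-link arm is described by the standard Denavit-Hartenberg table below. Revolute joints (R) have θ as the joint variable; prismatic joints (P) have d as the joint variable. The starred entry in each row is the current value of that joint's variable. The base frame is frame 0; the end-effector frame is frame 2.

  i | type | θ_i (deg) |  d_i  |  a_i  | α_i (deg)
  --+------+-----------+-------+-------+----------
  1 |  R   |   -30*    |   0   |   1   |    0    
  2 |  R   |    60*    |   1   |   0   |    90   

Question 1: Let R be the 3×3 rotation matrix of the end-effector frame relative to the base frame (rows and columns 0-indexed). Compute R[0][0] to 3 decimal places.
End-effector x-axis (col 0 of R) = (0.8660,0.5000,0.0000)
R[0][0] = 0.8660

0.866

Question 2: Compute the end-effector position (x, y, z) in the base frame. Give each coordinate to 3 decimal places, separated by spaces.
0.866 -0.500 1.000

after link 1: o_1 = (0.8660, -0.5000, 0.0000)
after link 2: o_2 = (0.8660, -0.5000, 1.0000)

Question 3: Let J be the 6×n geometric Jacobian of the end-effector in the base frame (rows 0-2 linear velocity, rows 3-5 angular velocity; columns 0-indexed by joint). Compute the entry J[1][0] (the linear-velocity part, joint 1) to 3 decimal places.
0.866

axis z_0 = ẑ; lever o_n−o_0 = (0.8660,-0.5000,1.0000)
cross product → J_v[:, 0] = (0.5000,0.8660,-0.0000)
J_ω[:, 0] = z_0
entry J[1][0] = 0.8660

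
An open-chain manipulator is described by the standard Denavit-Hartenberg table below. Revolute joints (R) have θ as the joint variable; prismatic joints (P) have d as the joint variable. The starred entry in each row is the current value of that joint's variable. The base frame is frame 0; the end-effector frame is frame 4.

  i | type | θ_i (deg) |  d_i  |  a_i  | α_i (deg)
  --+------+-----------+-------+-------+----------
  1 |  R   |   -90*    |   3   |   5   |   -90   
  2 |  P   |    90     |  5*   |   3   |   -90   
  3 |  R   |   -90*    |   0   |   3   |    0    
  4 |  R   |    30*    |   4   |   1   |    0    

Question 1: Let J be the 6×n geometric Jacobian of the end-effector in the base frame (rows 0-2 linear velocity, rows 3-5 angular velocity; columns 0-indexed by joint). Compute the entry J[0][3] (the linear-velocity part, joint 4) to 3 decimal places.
axis z_3 = (0.0000,1.0000,-0.0000); lever o_n−o_3 = (0.8660,4.0000,-0.5000)
cross product → J_v[:, 3] = (-0.5000,-0.0000,-0.8660)
J_ω[:, 3] = z_3
entry J[0][3] = -0.5000

-0.500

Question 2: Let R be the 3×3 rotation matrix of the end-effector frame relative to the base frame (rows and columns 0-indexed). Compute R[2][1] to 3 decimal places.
-0.866

End-effector y-axis (col 1 of R) = (-0.5000,-0.0000,-0.8660)
R[2][1] = -0.8660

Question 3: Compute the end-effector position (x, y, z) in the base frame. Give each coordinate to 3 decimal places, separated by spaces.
after link 1: o_1 = (0.0000, -5.0000, 3.0000)
after link 2: o_2 = (5.0000, -5.0000, 0.0000)
after link 3: o_3 = (8.0000, -5.0000, 0.0000)
after link 4: o_4 = (8.8660, -1.0000, -0.5000)

8.866 -1.000 -0.500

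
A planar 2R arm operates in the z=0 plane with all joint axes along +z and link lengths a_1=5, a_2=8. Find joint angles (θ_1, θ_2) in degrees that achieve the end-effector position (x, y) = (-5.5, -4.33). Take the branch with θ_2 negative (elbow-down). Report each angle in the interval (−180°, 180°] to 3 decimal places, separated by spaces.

-60.000 -120.001

cos θ_2 = (48.9989−5²−8²)/(2·5·8) = -0.5000; θ_2 = -120.0009° (elbow-down)
β = atan2(-4.3300,-5.5000) = -141.7876°; ψ = atan2(-6.9281,0.9999) = -81.7876°
θ_1 = β − ψ = -60.0000°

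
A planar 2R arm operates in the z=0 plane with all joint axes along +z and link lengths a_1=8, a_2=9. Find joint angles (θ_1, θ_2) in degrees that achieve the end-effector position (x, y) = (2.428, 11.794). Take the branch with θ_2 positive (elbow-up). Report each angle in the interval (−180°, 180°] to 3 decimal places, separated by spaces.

cos θ_2 = (144.9936−8²−9²)/(2·8·9) = -0.0000; θ_2 = 90.0025° (elbow-up)
β = atan2(11.7940,2.4280) = 78.3672°; ψ = atan2(9.0000,7.9996) = 48.3679°
θ_1 = β − ψ = 29.9993°

29.999 90.003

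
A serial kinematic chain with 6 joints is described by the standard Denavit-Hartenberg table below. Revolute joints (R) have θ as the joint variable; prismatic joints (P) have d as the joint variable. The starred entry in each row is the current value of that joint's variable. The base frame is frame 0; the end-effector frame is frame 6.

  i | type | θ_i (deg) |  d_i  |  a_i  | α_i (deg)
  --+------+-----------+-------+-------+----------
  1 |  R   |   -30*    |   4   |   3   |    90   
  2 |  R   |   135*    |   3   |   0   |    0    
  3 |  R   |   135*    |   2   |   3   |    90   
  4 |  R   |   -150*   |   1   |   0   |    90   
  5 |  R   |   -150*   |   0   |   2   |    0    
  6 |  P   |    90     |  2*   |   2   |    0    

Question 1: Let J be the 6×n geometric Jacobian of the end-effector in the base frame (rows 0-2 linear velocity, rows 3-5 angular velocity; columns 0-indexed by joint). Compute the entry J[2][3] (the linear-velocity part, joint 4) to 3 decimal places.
axis z_3 = (-0.8660,0.5000,0.0000); lever o_n−o_3 = (0.4510,-2.6830,0.3660)
cross product → J_v[:, 3] = (0.1830,0.3170,2.0981)
J_ω[:, 3] = z_3
entry J[2][3] = 2.0981

2.098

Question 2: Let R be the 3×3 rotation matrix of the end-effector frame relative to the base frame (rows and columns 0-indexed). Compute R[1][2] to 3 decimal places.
-0.750

End-effector z-axis (col 2 of R) = (-0.4330,-0.7500,0.5000)
R[1][2] = -0.7500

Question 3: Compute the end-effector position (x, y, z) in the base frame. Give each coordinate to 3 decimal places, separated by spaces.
0.549 -8.513 1.366

after link 1: o_1 = (2.5981, -1.5000, 4.0000)
after link 2: o_2 = (1.0981, -4.0981, 4.0000)
after link 3: o_3 = (0.0981, -5.8301, 1.0000)
after link 4: o_4 = (-0.7679, -5.3301, 1.0000)
after link 5: o_5 = (-0.3349, -6.5801, -0.5000)
after link 6: o_6 = (0.5490, -8.5131, 1.3660)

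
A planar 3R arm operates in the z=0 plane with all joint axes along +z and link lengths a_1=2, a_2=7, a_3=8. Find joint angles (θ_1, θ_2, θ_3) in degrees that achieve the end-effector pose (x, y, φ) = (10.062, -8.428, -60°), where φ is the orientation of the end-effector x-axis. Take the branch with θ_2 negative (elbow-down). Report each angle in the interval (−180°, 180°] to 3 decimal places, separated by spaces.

wrist centre = target − a_3·(cos φ, sin φ) = (6.0620, -1.4998)
cos θ_2 = (38.9972−2²−7²)/(2·2·7) = -0.5001; θ_2 = -120.0065° (elbow-down)
β = atan2(-1.4998,6.0620) = -13.8965°; ψ = atan2(-6.0618,-1.5007) = -103.9049°
θ_1 = β − ψ = 90.0085°
θ_3 = φ − θ_1 − θ_2 = -30.0019° (wrapped to (-180°,180°])

90.008 -120.007 -30.002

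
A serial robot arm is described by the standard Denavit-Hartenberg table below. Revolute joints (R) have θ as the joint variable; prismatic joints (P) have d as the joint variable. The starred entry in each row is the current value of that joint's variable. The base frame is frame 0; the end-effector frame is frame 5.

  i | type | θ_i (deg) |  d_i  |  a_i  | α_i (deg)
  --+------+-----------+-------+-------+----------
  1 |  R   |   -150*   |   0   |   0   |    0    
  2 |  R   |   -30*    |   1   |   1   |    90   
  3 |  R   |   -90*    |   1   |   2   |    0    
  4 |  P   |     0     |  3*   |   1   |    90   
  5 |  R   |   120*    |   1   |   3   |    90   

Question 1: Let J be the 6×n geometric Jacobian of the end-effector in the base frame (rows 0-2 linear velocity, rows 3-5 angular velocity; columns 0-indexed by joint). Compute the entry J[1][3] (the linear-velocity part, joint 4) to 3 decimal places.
1.000

prismatic axis z_3 = (0.0000,1.0000,0.0000)
J_v[:, 3] = z_3; J_ω[:, 3] = (0,0,0)
entry J[1][3] = 1.0000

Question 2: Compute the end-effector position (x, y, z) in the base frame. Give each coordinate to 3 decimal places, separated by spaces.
after link 1: o_1 = (0.0000, 0.0000, 0.0000)
after link 2: o_2 = (-1.0000, 0.0000, 1.0000)
after link 3: o_3 = (-1.0000, 1.0000, -1.0000)
after link 4: o_4 = (-1.0000, 4.0000, -2.0000)
after link 5: o_5 = (-0.0000, 6.5981, -0.5000)

-0.000 6.598 -0.500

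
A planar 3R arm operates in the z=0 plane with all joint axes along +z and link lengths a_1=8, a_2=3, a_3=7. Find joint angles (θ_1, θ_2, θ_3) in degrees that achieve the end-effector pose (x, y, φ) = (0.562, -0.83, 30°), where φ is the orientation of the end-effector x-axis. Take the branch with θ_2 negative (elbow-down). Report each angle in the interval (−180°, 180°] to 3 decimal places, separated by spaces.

-120.002 -119.999 -90.000

wrist centre = target − a_3·(cos φ, sin φ) = (-5.5002, -4.3300)
cos θ_2 = (49.0009−8²−3²)/(2·8·3) = -0.5000; θ_2 = -119.9988° (elbow-down)
β = atan2(-4.3300,-5.5002) = -141.7885°; ψ = atan2(-2.5981,6.5001) = -21.7869°
θ_1 = β − ψ = -120.0016°
θ_3 = φ − θ_1 − θ_2 = -89.9995° (wrapped to (-180°,180°])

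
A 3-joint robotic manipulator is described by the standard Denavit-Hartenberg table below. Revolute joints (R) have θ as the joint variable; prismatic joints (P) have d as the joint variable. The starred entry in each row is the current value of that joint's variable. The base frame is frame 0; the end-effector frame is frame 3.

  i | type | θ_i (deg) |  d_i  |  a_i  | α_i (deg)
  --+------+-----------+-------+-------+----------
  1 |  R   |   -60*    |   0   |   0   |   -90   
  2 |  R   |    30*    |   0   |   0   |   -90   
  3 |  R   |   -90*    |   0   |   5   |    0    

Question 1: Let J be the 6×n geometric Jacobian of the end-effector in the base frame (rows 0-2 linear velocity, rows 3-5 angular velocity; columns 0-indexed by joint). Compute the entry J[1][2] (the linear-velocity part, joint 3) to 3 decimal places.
-3.750

axis z_2 = (-0.2500,0.4330,-0.8660); lever o_n−o_2 = (4.3301,2.5000,0.0000)
cross product → J_v[:, 2] = (2.1651,-3.7500,-2.5000)
J_ω[:, 2] = z_2
entry J[1][2] = -3.7500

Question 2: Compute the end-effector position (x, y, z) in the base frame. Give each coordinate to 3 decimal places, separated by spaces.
4.330 2.500 0.000

after link 1: o_1 = (0.0000, 0.0000, 0.0000)
after link 2: o_2 = (0.0000, 0.0000, 0.0000)
after link 3: o_3 = (4.3301, 2.5000, 0.0000)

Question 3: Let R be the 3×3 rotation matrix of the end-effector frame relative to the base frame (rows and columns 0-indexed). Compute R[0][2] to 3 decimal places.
-0.250

End-effector z-axis (col 2 of R) = (-0.2500,0.4330,-0.8660)
R[0][2] = -0.2500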